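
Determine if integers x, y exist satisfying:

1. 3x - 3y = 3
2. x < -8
Yes

Take x = -9, y = -10. Substituting into each constraint:
  (1) 3(-9) - 3(-10) = 3 ✓
  (2) -9 < -8 ✓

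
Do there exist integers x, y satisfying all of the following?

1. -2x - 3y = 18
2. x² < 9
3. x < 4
Yes

Take x = 0, y = -6. Substituting into each constraint:
  (1) -2(0) - 3(-6) = 18 ✓
  (2) x² = (0)² = 0, and 0 < 9 ✓
  (3) 0 < 4 ✓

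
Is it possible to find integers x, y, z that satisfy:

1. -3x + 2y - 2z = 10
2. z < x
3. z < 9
Yes

Take x = 2, y = 9, z = 1. Substituting into each constraint:
  (1) -3(2) + 2(9) - 2(1) = 10 ✓
  (2) 1 < 2 ✓
  (3) 1 < 9 ✓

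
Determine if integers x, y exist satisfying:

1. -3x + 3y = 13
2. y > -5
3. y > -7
No

Even the single constraint (-3x + 3y = 13) is infeasible over the integers.

  - -3x + 3y = 13: every term on the left is divisible by 3, so the LHS ≡ 0 (mod 3), but the RHS 13 is not — no integer solution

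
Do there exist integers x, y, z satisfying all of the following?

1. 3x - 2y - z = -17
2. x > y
Yes

Take x = 0, y = -1, z = 19. Substituting into each constraint:
  (1) 3(0) - 2(-1) + (-19) = -17 ✓
  (2) 0 > -1 ✓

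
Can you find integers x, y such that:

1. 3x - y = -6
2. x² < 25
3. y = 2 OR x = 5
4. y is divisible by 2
No

A contradictory subset is {3x - y = -6, x² < 25, y = 2 OR x = 5}. No integer assignment can satisfy these jointly:

  - 3x - y = -6: is a linear equation tying the variables together
  - x² < 25: restricts x to |x| ≤ 4
  - y = 2 OR x = 5: forces a choice: either y = 2 or x = 5

Split on the disjunction (y = 2 OR x = 5):
  • If y = 2: with y = 2, every remaining term of the linear equation is divisible by 3, so the left side is ≡ 0 (mod 3); but the right side -4 ≡ 2 (mod 3). No integers can satisfy it.
  • If x = 5: this contradicts x² < 25, which requires |x| ≤ 4.
Both branches are infeasible, so the system has no integer solution.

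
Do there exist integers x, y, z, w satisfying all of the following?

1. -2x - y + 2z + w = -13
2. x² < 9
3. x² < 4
Yes

Take x = 0, y = 0, z = 0, w = -13. Substituting into each constraint:
  (1) -2(0) + 0 + 2(0) + (-13) = -13 ✓
  (2) x² = (0)² = 0, and 0 < 9 ✓
  (3) x² = (0)² = 0, and 0 < 4 ✓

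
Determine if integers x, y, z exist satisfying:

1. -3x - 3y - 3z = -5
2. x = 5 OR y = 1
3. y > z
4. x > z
No

Even the single constraint (-3x - 3y - 3z = -5) is infeasible over the integers.

  - -3x - 3y - 3z = -5: every term on the left is divisible by 3, so the LHS ≡ 0 (mod 3), but the RHS -5 is not — no integer solution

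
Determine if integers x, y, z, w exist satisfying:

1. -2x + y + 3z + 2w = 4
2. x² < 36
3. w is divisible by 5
Yes

Take x = 0, y = 4, z = 0, w = 0. Substituting into each constraint:
  (1) -2(0) + 4 + 3(0) + 2(0) = 4 ✓
  (2) x² = (0)² = 0, and 0 < 36 ✓
  (3) 0 = 5 × 0, remainder 0 ✓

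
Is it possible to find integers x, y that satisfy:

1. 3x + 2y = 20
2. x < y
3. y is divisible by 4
Yes

Take x = -4, y = 16. Substituting into each constraint:
  (1) 3(-4) + 2(16) = 20 ✓
  (2) -4 < 16 ✓
  (3) 16 = 4 × 4, remainder 0 ✓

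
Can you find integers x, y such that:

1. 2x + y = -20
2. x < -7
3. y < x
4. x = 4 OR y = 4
No

The full constraint system is jointly infeasible over the integers. Each constraint and what it forces:

  - 2x + y = -20: is a linear equation tying the variables together
  - x < -7: bounds one variable relative to a constant
  - y < x: bounds one variable relative to another variable
  - x = 4 OR y = 4: forces a choice: either x = 4 or y = 4

Split on the disjunction (x = 4 OR y = 4):
  • If x = 4: this contradicts the bound x ≤ -8.
  • If y = 4: the equation forces x = -12, giving (y, x) = (4, -12), which violates x > y.
Both branches are infeasible, so the system has no integer solution.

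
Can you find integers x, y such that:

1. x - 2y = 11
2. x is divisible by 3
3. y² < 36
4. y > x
No

A contradictory subset is {x - 2y = 11, y² < 36, y > x}. No integer assignment can satisfy these jointly:

  - x - 2y = 11: is a linear equation tying the variables together
  - y² < 36: restricts y to |y| ≤ 5
  - y > x: bounds one variable relative to another variable

The bounds confine y to {-5, -4, -3, -2, -1, 0, 1, 2, 3, 4, 5}. For each value, substitute into the equation:
  • y = -5: the equation forces x = 1, but y > x fails since -5 ≤ 1.
  • y = -4: the equation forces x = 3, but y > x fails since -4 ≤ 3.
  • y = -3: the equation forces x = 5, but y > x fails since -3 ≤ 5.
  • y = -2: the equation forces x = 7, but y > x fails since -2 ≤ 7.
  • y = -1: the equation forces x = 9, but y > x fails since -1 ≤ 9.
  • y = 0: the equation forces x = 11, but y > x fails since 0 ≤ 11.
  • y = 1: the equation forces x = 13, but y > x fails since 1 ≤ 13.
  • y = 2: the equation forces x = 15, but y > x fails since 2 ≤ 15.
  • y = 3: the equation forces x = 17, but y > x fails since 3 ≤ 17.
  • y = 4: the equation forces x = 19, but y > x fails since 4 ≤ 19.
  • y = 5: the equation forces x = 21, but y > x fails since 5 ≤ 21.
Every case fails, so no integer solution exists.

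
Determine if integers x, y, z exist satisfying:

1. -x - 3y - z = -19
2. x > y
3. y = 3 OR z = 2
Yes

Take x = 4, y = 3, z = 6. Substituting into each constraint:
  (1) (-4) - 3(3) + (-6) = -19 ✓
  (2) 4 > 3 ✓
  (3) y = 3, target 3 ✓ (first branch holds)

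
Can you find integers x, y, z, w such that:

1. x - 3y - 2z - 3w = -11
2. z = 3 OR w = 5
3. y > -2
Yes

Take x = 4, y = 0, z = 0, w = 5. Substituting into each constraint:
  (1) 4 - 3(0) - 2(0) - 3(5) = -11 ✓
  (2) w = 5, target 5 ✓ (second branch holds)
  (3) 0 > -2 ✓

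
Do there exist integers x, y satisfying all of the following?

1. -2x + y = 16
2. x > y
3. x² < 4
No

The full constraint system is jointly infeasible over the integers. Each constraint and what it forces:

  - -2x + y = 16: is a linear equation tying the variables together
  - x > y: bounds one variable relative to another variable
  - x² < 4: restricts x to |x| ≤ 1

Propagating the comparison: y < x and x ≤ 1 give y ≤ 0. Range argument: with x ∈ [-1, 1], y ∈ [−∞, 0], the left side of the equation is at most 2, but the right side is 16 > 2. No integer solution exists.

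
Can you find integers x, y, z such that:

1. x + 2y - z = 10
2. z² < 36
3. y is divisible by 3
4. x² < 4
Yes

Take x = 0, y = 6, z = 2. Substituting into each constraint:
  (1) 0 + 2(6) + (-2) = 10 ✓
  (2) z² = (2)² = 4, and 4 < 36 ✓
  (3) 6 = 3 × 2, remainder 0 ✓
  (4) x² = (0)² = 0, and 0 < 4 ✓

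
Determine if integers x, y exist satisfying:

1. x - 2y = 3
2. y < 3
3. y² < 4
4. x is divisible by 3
Yes

Take x = 3, y = 0. Substituting into each constraint:
  (1) 3 - 2(0) = 3 ✓
  (2) 0 < 3 ✓
  (3) y² = (0)² = 0, and 0 < 4 ✓
  (4) 3 = 3 × 1, remainder 0 ✓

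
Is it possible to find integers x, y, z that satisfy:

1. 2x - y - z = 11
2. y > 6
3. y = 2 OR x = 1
Yes

Take x = 1, y = 7, z = -16. Substituting into each constraint:
  (1) 2(1) + (-7) + 16 = 11 ✓
  (2) 7 > 6 ✓
  (3) x = 1, target 1 ✓ (second branch holds)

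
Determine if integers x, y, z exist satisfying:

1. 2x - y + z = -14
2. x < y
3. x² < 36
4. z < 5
Yes

Take x = -1, y = 0, z = -12. Substituting into each constraint:
  (1) 2(-1) + 0 + (-12) = -14 ✓
  (2) -1 < 0 ✓
  (3) x² = (-1)² = 1, and 1 < 36 ✓
  (4) -12 < 5 ✓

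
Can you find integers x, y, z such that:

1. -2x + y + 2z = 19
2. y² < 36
Yes

Take x = 0, y = 1, z = 9. Substituting into each constraint:
  (1) -2(0) + 1 + 2(9) = 19 ✓
  (2) y² = (1)² = 1, and 1 < 36 ✓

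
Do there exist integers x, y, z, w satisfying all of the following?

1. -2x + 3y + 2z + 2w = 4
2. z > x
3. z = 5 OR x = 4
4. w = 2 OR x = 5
Yes

Take x = 4, y = -2, z = 7, w = 2. Substituting into each constraint:
  (1) -2(4) + 3(-2) + 2(7) + 2(2) = 4 ✓
  (2) 7 > 4 ✓
  (3) x = 4, target 4 ✓ (second branch holds)
  (4) w = 2, target 2 ✓ (first branch holds)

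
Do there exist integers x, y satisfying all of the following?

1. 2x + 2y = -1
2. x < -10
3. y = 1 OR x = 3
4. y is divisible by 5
No

Even the single constraint (2x + 2y = -1) is infeasible over the integers.

  - 2x + 2y = -1: every term on the left is divisible by 2, so the LHS ≡ 0 (mod 2), but the RHS -1 is not — no integer solution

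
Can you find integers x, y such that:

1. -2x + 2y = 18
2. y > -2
Yes

Take x = 0, y = 9. Substituting into each constraint:
  (1) -2(0) + 2(9) = 18 ✓
  (2) 9 > -2 ✓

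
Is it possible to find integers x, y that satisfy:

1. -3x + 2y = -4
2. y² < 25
Yes

Take x = 0, y = -2. Substituting into each constraint:
  (1) -3(0) + 2(-2) = -4 ✓
  (2) y² = (-2)² = 4, and 4 < 25 ✓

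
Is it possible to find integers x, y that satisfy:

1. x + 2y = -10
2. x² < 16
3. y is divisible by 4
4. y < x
Yes

Take x = -2, y = -4. Substituting into each constraint:
  (1) (-2) + 2(-4) = -10 ✓
  (2) x² = (-2)² = 4, and 4 < 16 ✓
  (3) -4 = 4 × -1, remainder 0 ✓
  (4) -4 < -2 ✓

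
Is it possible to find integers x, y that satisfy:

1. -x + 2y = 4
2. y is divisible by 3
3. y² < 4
Yes

Take x = -4, y = 0. Substituting into each constraint:
  (1) 4 + 2(0) = 4 ✓
  (2) 0 = 3 × 0, remainder 0 ✓
  (3) y² = (0)² = 0, and 0 < 4 ✓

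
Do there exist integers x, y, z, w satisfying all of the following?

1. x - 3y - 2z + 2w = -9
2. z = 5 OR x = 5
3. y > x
Yes

Take x = 5, y = 6, z = 0, w = 2. Substituting into each constraint:
  (1) 5 - 3(6) - 2(0) + 2(2) = -9 ✓
  (2) x = 5, target 5 ✓ (second branch holds)
  (3) 6 > 5 ✓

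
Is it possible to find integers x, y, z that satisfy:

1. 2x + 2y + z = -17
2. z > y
Yes

Take x = -9, y = 0, z = 1. Substituting into each constraint:
  (1) 2(-9) + 2(0) + 1 = -17 ✓
  (2) 1 > 0 ✓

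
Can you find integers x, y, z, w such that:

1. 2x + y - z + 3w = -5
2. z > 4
Yes

Take x = 0, y = 0, z = 5, w = 0. Substituting into each constraint:
  (1) 2(0) + 0 + (-5) + 3(0) = -5 ✓
  (2) 5 > 4 ✓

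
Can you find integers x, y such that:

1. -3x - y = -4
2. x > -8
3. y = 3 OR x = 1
Yes

Take x = 1, y = 1. Substituting into each constraint:
  (1) -3(1) + (-1) = -4 ✓
  (2) 1 > -8 ✓
  (3) x = 1, target 1 ✓ (second branch holds)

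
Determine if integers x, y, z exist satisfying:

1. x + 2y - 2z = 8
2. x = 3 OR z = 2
Yes

Take x = 0, y = 6, z = 2. Substituting into each constraint:
  (1) 0 + 2(6) - 2(2) = 8 ✓
  (2) z = 2, target 2 ✓ (second branch holds)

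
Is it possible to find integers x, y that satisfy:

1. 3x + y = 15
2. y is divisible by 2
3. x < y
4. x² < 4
Yes

Take x = 1, y = 12. Substituting into each constraint:
  (1) 3(1) + 12 = 15 ✓
  (2) 12 = 2 × 6, remainder 0 ✓
  (3) 1 < 12 ✓
  (4) x² = (1)² = 1, and 1 < 4 ✓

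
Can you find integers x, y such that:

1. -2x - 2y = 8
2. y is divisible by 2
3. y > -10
Yes

Take x = -4, y = 0. Substituting into each constraint:
  (1) -2(-4) - 2(0) = 8 ✓
  (2) 0 = 2 × 0, remainder 0 ✓
  (3) 0 > -10 ✓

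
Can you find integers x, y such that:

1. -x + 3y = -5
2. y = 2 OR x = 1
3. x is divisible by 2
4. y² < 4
No

A contradictory subset is {-x + 3y = -5, y = 2 OR x = 1, y² < 4}. No integer assignment can satisfy these jointly:

  - -x + 3y = -5: is a linear equation tying the variables together
  - y = 2 OR x = 1: forces a choice: either y = 2 or x = 1
  - y² < 4: restricts y to |y| ≤ 1

Split on the disjunction (y = 2 OR x = 1):
  • If y = 2: this contradicts y² < 4, which requires |y| ≤ 1.
  • If x = 1: with x = 1, every remaining term of the linear equation is divisible by 3, so the left side is ≡ 0 (mod 3); but the right side -4 ≡ 2 (mod 3). No integers can satisfy it.
Both branches are infeasible, so the system has no integer solution.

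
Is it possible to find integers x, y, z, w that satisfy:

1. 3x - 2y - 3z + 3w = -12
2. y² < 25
Yes

Take x = 0, y = 0, z = 4, w = 0. Substituting into each constraint:
  (1) 3(0) - 2(0) - 3(4) + 3(0) = -12 ✓
  (2) y² = (0)² = 0, and 0 < 25 ✓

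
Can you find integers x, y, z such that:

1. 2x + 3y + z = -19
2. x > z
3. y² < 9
Yes

Take x = -6, y = 0, z = -7. Substituting into each constraint:
  (1) 2(-6) + 3(0) + (-7) = -19 ✓
  (2) -6 > -7 ✓
  (3) y² = (0)² = 0, and 0 < 9 ✓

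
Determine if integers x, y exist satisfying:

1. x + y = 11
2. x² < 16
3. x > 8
No

A contradictory subset is {x² < 16, x > 8}. No integer assignment can satisfy these jointly:

  - x² < 16: restricts x to |x| ≤ 3
  - x > 8: bounds one variable relative to a constant

Direct contradiction: the bounds on x require x ≥ 9 and x ≤ 3 simultaneously, which is empty.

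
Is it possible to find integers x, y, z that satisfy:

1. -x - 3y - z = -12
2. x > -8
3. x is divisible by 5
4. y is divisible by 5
Yes

Take x = 0, y = 0, z = 12. Substituting into each constraint:
  (1) 0 - 3(0) + (-12) = -12 ✓
  (2) 0 > -8 ✓
  (3) 0 = 5 × 0, remainder 0 ✓
  (4) 0 = 5 × 0, remainder 0 ✓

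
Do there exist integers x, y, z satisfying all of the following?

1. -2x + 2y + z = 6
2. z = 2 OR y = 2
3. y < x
Yes

Take x = 3, y = 2, z = 8. Substituting into each constraint:
  (1) -2(3) + 2(2) + 8 = 6 ✓
  (2) y = 2, target 2 ✓ (second branch holds)
  (3) 2 < 3 ✓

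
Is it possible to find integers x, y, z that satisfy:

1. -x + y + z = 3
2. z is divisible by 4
Yes

Take x = -3, y = 0, z = 0. Substituting into each constraint:
  (1) 3 + 0 + 0 = 3 ✓
  (2) 0 = 4 × 0, remainder 0 ✓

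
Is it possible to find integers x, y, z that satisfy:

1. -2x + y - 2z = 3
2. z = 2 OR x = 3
Yes

Take x = -3, y = 1, z = 2. Substituting into each constraint:
  (1) -2(-3) + 1 - 2(2) = 3 ✓
  (2) z = 2, target 2 ✓ (first branch holds)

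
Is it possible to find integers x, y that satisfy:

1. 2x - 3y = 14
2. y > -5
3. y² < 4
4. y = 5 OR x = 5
No

A contradictory subset is {2x - 3y = 14, y² < 4, y = 5 OR x = 5}. No integer assignment can satisfy these jointly:

  - 2x - 3y = 14: is a linear equation tying the variables together
  - y² < 4: restricts y to |y| ≤ 1
  - y = 5 OR x = 5: forces a choice: either y = 5 or x = 5

Split on the disjunction (y = 5 OR x = 5):
  • If y = 5: this contradicts y² < 4, which requires |y| ≤ 1.
  • If x = 5: with x = 5, every remaining term of the linear equation is divisible by 3, so the left side is ≡ 0 (mod 3); but the right side 4 ≡ 1 (mod 3). No integers can satisfy it.
Both branches are infeasible, so the system has no integer solution.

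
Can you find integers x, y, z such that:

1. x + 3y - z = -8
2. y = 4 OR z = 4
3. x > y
Yes

Take x = 5, y = 4, z = 25. Substituting into each constraint:
  (1) 5 + 3(4) + (-25) = -8 ✓
  (2) y = 4, target 4 ✓ (first branch holds)
  (3) 5 > 4 ✓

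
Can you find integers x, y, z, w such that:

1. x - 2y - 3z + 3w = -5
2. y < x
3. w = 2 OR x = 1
Yes

Take x = 1, y = 0, z = 2, w = 0. Substituting into each constraint:
  (1) 1 - 2(0) - 3(2) + 3(0) = -5 ✓
  (2) 0 < 1 ✓
  (3) x = 1, target 1 ✓ (second branch holds)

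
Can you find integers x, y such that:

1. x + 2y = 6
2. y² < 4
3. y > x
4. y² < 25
No

A contradictory subset is {x + 2y = 6, y² < 4, y > x}. No integer assignment can satisfy these jointly:

  - x + 2y = 6: is a linear equation tying the variables together
  - y² < 4: restricts y to |y| ≤ 1
  - y > x: bounds one variable relative to another variable

Propagating the comparison: x < y and y ≤ 1 give x ≤ 0. Range argument: with x ∈ [−∞, 0], y ∈ [-1, 1], the left side of the equation is at most 2, but the right side is 6 > 2. No integer solution exists.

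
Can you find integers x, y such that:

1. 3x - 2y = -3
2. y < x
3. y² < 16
No

The full constraint system is jointly infeasible over the integers. Each constraint and what it forces:

  - 3x - 2y = -3: is a linear equation tying the variables together
  - y < x: bounds one variable relative to another variable
  - y² < 16: restricts y to |y| ≤ 3

The bounds confine y to {-3, -2, -1, 0, 1, 2, 3}. For each value, substitute into the equation:
  • y = -3: the equation forces x = -3, but x > y fails since -3 ≤ -3.
  • y = -2: the equation gives 3x = -7, so x would not be an integer.
  • y = -1: the equation gives 3x = -5, so x would not be an integer.
  • y = 0: the equation forces x = -1, but x > y fails since -1 ≤ 0.
  • y = 1: the equation gives 3x = -1, so x would not be an integer.
  • y = 2: the equation gives 3x = 1, so x would not be an integer.
  • y = 3: the equation forces x = 1, but x > y fails since 1 ≤ 3.
Every case fails, so no integer solution exists.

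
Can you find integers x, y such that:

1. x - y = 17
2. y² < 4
Yes

Take x = 17, y = 0. Substituting into each constraint:
  (1) 17 + 0 = 17 ✓
  (2) y² = (0)² = 0, and 0 < 4 ✓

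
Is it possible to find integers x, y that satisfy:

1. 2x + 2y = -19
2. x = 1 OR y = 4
No

Even the single constraint (2x + 2y = -19) is infeasible over the integers.

  - 2x + 2y = -19: every term on the left is divisible by 2, so the LHS ≡ 0 (mod 2), but the RHS -19 is not — no integer solution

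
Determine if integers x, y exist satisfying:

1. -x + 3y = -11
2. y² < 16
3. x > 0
Yes

Take x = 2, y = -3. Substituting into each constraint:
  (1) (-2) + 3(-3) = -11 ✓
  (2) y² = (-3)² = 9, and 9 < 16 ✓
  (3) 2 > 0 ✓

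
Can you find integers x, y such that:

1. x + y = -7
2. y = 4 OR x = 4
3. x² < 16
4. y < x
No

The full constraint system is jointly infeasible over the integers. Each constraint and what it forces:

  - x + y = -7: is a linear equation tying the variables together
  - y = 4 OR x = 4: forces a choice: either y = 4 or x = 4
  - x² < 16: restricts x to |x| ≤ 3
  - y < x: bounds one variable relative to another variable

Split on the disjunction (y = 4 OR x = 4):
  • If y = 4: the equation forces x = -11, but x² < 16 requires |x| ≤ 3.
  • If x = 4: this contradicts x² < 16, which requires |x| ≤ 3.
Both branches are infeasible, so the system has no integer solution.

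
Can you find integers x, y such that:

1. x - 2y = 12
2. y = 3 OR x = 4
Yes

Take x = 4, y = -4. Substituting into each constraint:
  (1) 4 - 2(-4) = 12 ✓
  (2) x = 4, target 4 ✓ (second branch holds)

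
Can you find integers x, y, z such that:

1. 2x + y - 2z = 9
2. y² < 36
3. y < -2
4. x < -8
Yes

Take x = -9, y = -3, z = -15. Substituting into each constraint:
  (1) 2(-9) + (-3) - 2(-15) = 9 ✓
  (2) y² = (-3)² = 9, and 9 < 36 ✓
  (3) -3 < -2 ✓
  (4) -9 < -8 ✓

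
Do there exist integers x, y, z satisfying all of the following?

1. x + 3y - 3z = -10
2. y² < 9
Yes

Take x = 2, y = 0, z = 4. Substituting into each constraint:
  (1) 2 + 3(0) - 3(4) = -10 ✓
  (2) y² = (0)² = 0, and 0 < 9 ✓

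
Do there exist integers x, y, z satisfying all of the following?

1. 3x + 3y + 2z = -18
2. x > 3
Yes

Take x = 4, y = 0, z = -15. Substituting into each constraint:
  (1) 3(4) + 3(0) + 2(-15) = -18 ✓
  (2) 4 > 3 ✓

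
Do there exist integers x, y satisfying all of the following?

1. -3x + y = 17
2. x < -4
Yes

Take x = -5, y = 2. Substituting into each constraint:
  (1) -3(-5) + 2 = 17 ✓
  (2) -5 < -4 ✓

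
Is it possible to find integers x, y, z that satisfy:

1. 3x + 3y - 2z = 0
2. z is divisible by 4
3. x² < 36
Yes

Take x = 0, y = 0, z = 0. Substituting into each constraint:
  (1) 3(0) + 3(0) - 2(0) = 0 ✓
  (2) 0 = 4 × 0, remainder 0 ✓
  (3) x² = (0)² = 0, and 0 < 36 ✓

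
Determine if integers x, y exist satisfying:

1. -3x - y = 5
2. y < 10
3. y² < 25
Yes

Take x = -1, y = -2. Substituting into each constraint:
  (1) -3(-1) + 2 = 5 ✓
  (2) -2 < 10 ✓
  (3) y² = (-2)² = 4, and 4 < 25 ✓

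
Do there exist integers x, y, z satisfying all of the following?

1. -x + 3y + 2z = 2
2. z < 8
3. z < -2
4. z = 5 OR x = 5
Yes

Take x = 5, y = 5, z = -4. Substituting into each constraint:
  (1) (-5) + 3(5) + 2(-4) = 2 ✓
  (2) -4 < 8 ✓
  (3) -4 < -2 ✓
  (4) x = 5, target 5 ✓ (second branch holds)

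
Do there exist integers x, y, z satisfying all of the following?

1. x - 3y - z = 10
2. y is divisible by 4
Yes

Take x = 0, y = 0, z = -10. Substituting into each constraint:
  (1) 0 - 3(0) + 10 = 10 ✓
  (2) 0 = 4 × 0, remainder 0 ✓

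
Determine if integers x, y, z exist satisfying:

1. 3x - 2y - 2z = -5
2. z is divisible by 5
Yes

Take x = 1, y = 4, z = 0. Substituting into each constraint:
  (1) 3(1) - 2(4) - 2(0) = -5 ✓
  (2) 0 = 5 × 0, remainder 0 ✓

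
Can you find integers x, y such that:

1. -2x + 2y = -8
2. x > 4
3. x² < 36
Yes

Take x = 5, y = 1. Substituting into each constraint:
  (1) -2(5) + 2(1) = -8 ✓
  (2) 5 > 4 ✓
  (3) x² = (5)² = 25, and 25 < 36 ✓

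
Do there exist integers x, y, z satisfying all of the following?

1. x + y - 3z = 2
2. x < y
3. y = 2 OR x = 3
Yes

Take x = 0, y = 2, z = 0. Substituting into each constraint:
  (1) 0 + 2 - 3(0) = 2 ✓
  (2) 0 < 2 ✓
  (3) y = 2, target 2 ✓ (first branch holds)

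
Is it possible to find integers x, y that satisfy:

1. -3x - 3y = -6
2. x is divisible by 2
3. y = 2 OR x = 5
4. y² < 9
Yes

Take x = 0, y = 2. Substituting into each constraint:
  (1) -3(0) - 3(2) = -6 ✓
  (2) 0 = 2 × 0, remainder 0 ✓
  (3) y = 2, target 2 ✓ (first branch holds)
  (4) y² = (2)² = 4, and 4 < 9 ✓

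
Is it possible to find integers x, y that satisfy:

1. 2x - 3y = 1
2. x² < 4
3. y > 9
No

The full constraint system is jointly infeasible over the integers. Each constraint and what it forces:

  - 2x - 3y = 1: is a linear equation tying the variables together
  - x² < 4: restricts x to |x| ≤ 1
  - y > 9: bounds one variable relative to a constant

Range argument: with x ∈ [-1, 1], y ∈ [10, ∞], the left side of the equation is at most -28, but the right side is 1 > -28. No integer solution exists.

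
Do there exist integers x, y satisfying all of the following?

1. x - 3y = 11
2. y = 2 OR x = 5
Yes

Take x = 17, y = 2. Substituting into each constraint:
  (1) 17 - 3(2) = 11 ✓
  (2) y = 2, target 2 ✓ (first branch holds)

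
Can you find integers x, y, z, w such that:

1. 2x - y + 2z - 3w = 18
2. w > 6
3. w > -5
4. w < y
Yes

Take x = 0, y = 9, z = 24, w = 7. Substituting into each constraint:
  (1) 2(0) + (-9) + 2(24) - 3(7) = 18 ✓
  (2) 7 > 6 ✓
  (3) 7 > -5 ✓
  (4) 7 < 9 ✓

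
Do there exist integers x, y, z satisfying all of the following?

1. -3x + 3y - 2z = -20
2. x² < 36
Yes

Take x = 0, y = -6, z = 1. Substituting into each constraint:
  (1) -3(0) + 3(-6) - 2(1) = -20 ✓
  (2) x² = (0)² = 0, and 0 < 36 ✓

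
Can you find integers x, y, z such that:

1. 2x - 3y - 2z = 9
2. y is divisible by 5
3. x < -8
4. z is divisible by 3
Yes

Take x = -9, y = -15, z = 9. Substituting into each constraint:
  (1) 2(-9) - 3(-15) - 2(9) = 9 ✓
  (2) -15 = 5 × -3, remainder 0 ✓
  (3) -9 < -8 ✓
  (4) 9 = 3 × 3, remainder 0 ✓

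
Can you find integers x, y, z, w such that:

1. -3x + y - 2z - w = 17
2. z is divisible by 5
Yes

Take x = 0, y = 0, z = 0, w = -17. Substituting into each constraint:
  (1) -3(0) + 0 - 2(0) + 17 = 17 ✓
  (2) 0 = 5 × 0, remainder 0 ✓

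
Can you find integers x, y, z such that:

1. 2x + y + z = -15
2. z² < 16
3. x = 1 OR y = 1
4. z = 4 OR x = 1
Yes

Take x = 1, y = -19, z = 2. Substituting into each constraint:
  (1) 2(1) + (-19) + 2 = -15 ✓
  (2) z² = (2)² = 4, and 4 < 16 ✓
  (3) x = 1, target 1 ✓ (first branch holds)
  (4) x = 1, target 1 ✓ (second branch holds)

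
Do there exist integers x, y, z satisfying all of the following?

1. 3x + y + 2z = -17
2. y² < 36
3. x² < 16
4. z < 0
Yes

Take x = 0, y = 1, z = -9. Substituting into each constraint:
  (1) 3(0) + 1 + 2(-9) = -17 ✓
  (2) y² = (1)² = 1, and 1 < 36 ✓
  (3) x² = (0)² = 0, and 0 < 16 ✓
  (4) -9 < 0 ✓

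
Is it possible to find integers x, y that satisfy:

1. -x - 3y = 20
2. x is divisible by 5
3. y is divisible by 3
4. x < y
Yes

Take x = -20, y = 0. Substituting into each constraint:
  (1) 20 - 3(0) = 20 ✓
  (2) -20 = 5 × -4, remainder 0 ✓
  (3) 0 = 3 × 0, remainder 0 ✓
  (4) -20 < 0 ✓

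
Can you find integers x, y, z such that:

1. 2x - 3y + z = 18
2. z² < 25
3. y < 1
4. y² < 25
Yes

Take x = 9, y = 0, z = 0. Substituting into each constraint:
  (1) 2(9) - 3(0) + 0 = 18 ✓
  (2) z² = (0)² = 0, and 0 < 25 ✓
  (3) 0 < 1 ✓
  (4) y² = (0)² = 0, and 0 < 25 ✓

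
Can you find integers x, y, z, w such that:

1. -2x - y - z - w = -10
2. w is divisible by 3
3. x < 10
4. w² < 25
Yes

Take x = 5, y = 0, z = 0, w = 0. Substituting into each constraint:
  (1) -2(5) + 0 + 0 + 0 = -10 ✓
  (2) 0 = 3 × 0, remainder 0 ✓
  (3) 5 < 10 ✓
  (4) w² = (0)² = 0, and 0 < 25 ✓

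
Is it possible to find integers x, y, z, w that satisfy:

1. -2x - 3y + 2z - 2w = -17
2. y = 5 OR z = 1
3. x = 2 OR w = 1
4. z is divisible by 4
Yes

Take x = 4, y = 5, z = 4, w = 1. Substituting into each constraint:
  (1) -2(4) - 3(5) + 2(4) - 2(1) = -17 ✓
  (2) y = 5, target 5 ✓ (first branch holds)
  (3) w = 1, target 1 ✓ (second branch holds)
  (4) 4 = 4 × 1, remainder 0 ✓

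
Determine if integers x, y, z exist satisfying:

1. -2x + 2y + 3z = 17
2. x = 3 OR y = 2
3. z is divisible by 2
No

A contradictory subset is {-2x + 2y + 3z = 17, z is divisible by 2}. No integer assignment can satisfy these jointly:

  - -2x + 2y + 3z = 17: is a linear equation tying the variables together
  - z is divisible by 2: restricts z to multiples of 2

Modular obstruction: writing z = 2z', every remaining term of the linear equation is divisible by 2, so the left side is ≡ 0 (mod 2); but the right side 17 ≡ 1 (mod 2). No integers can satisfy it.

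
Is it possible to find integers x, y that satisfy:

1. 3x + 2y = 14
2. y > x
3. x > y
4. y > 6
No

A contradictory subset is {y > x, x > y}. No integer assignment can satisfy these jointly:

  - y > x: bounds one variable relative to another variable
  - x > y: bounds one variable relative to another variable

Direct contradiction: y > x and x > y cannot both hold.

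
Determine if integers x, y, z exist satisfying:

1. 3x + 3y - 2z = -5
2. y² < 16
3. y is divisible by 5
Yes

Take x = -1, y = 0, z = 1. Substituting into each constraint:
  (1) 3(-1) + 3(0) - 2(1) = -5 ✓
  (2) y² = (0)² = 0, and 0 < 16 ✓
  (3) 0 = 5 × 0, remainder 0 ✓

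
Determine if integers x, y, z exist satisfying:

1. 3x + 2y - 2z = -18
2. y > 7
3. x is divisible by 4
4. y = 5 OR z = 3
Yes

Take x = -12, y = 12, z = 3. Substituting into each constraint:
  (1) 3(-12) + 2(12) - 2(3) = -18 ✓
  (2) 12 > 7 ✓
  (3) -12 = 4 × -3, remainder 0 ✓
  (4) z = 3, target 3 ✓ (second branch holds)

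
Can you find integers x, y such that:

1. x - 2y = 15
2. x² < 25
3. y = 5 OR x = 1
Yes

Take x = 1, y = -7. Substituting into each constraint:
  (1) 1 - 2(-7) = 15 ✓
  (2) x² = (1)² = 1, and 1 < 25 ✓
  (3) x = 1, target 1 ✓ (second branch holds)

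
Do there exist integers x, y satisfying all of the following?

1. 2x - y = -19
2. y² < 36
Yes

Take x = -10, y = -1. Substituting into each constraint:
  (1) 2(-10) + 1 = -19 ✓
  (2) y² = (-1)² = 1, and 1 < 36 ✓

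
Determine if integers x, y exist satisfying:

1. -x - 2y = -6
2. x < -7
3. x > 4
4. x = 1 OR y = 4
No

A contradictory subset is {x < -7, x > 4}. No integer assignment can satisfy these jointly:

  - x < -7: bounds one variable relative to a constant
  - x > 4: bounds one variable relative to a constant

Direct contradiction: the bounds on x require x ≥ 5 and x ≤ -8 simultaneously, which is empty.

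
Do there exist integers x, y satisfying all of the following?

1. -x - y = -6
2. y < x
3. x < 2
No

The full constraint system is jointly infeasible over the integers. Each constraint and what it forces:

  - -x - y = -6: is a linear equation tying the variables together
  - y < x: bounds one variable relative to another variable
  - x < 2: bounds one variable relative to a constant

Propagating the comparison: y < x and x ≤ 1 give y ≤ 0. Range argument: with x ∈ [−∞, 1], y ∈ [−∞, 0], the left side of the equation is at least -1, but the right side is -6 < -1. No integer solution exists.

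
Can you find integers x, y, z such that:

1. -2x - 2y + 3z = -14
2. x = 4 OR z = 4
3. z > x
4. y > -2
Yes

Take x = 3, y = 10, z = 4. Substituting into each constraint:
  (1) -2(3) - 2(10) + 3(4) = -14 ✓
  (2) z = 4, target 4 ✓ (second branch holds)
  (3) 4 > 3 ✓
  (4) 10 > -2 ✓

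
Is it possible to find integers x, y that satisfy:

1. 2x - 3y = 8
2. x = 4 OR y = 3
Yes

Take x = 4, y = 0. Substituting into each constraint:
  (1) 2(4) - 3(0) = 8 ✓
  (2) x = 4, target 4 ✓ (first branch holds)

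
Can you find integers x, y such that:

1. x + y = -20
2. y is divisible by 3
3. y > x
Yes

Take x = -20, y = 0. Substituting into each constraint:
  (1) (-20) + 0 = -20 ✓
  (2) 0 = 3 × 0, remainder 0 ✓
  (3) 0 > -20 ✓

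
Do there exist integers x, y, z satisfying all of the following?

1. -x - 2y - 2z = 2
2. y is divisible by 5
Yes

Take x = -2, y = 0, z = 0. Substituting into each constraint:
  (1) 2 - 2(0) - 2(0) = 2 ✓
  (2) 0 = 5 × 0, remainder 0 ✓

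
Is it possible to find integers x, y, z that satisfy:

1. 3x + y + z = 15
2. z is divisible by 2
Yes

Take x = 5, y = 0, z = 0. Substituting into each constraint:
  (1) 3(5) + 0 + 0 = 15 ✓
  (2) 0 = 2 × 0, remainder 0 ✓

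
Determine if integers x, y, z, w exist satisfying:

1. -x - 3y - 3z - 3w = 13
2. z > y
Yes

Take x = -10, y = -1, z = 0, w = 0. Substituting into each constraint:
  (1) 10 - 3(-1) - 3(0) - 3(0) = 13 ✓
  (2) 0 > -1 ✓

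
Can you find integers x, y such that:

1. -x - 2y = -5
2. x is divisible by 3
Yes

Take x = 3, y = 1. Substituting into each constraint:
  (1) (-3) - 2(1) = -5 ✓
  (2) 3 = 3 × 1, remainder 0 ✓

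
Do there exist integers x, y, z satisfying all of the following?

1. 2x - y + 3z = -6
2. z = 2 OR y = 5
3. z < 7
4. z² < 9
Yes

Take x = -6, y = 0, z = 2. Substituting into each constraint:
  (1) 2(-6) + 0 + 3(2) = -6 ✓
  (2) z = 2, target 2 ✓ (first branch holds)
  (3) 2 < 7 ✓
  (4) z² = (2)² = 4, and 4 < 9 ✓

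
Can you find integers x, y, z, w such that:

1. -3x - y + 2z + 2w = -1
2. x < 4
Yes

Take x = 0, y = 1, z = 0, w = 0. Substituting into each constraint:
  (1) -3(0) + (-1) + 2(0) + 2(0) = -1 ✓
  (2) 0 < 4 ✓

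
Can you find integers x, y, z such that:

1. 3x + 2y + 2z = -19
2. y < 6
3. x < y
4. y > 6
No

A contradictory subset is {y < 6, y > 6}. No integer assignment can satisfy these jointly:

  - y < 6: bounds one variable relative to a constant
  - y > 6: bounds one variable relative to a constant

Direct contradiction: the bounds on y require y ≥ 7 and y ≤ 5 simultaneously, which is empty.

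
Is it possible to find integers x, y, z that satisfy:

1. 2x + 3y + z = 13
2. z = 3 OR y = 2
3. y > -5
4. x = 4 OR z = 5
Yes

Take x = 4, y = 2, z = -1. Substituting into each constraint:
  (1) 2(4) + 3(2) + (-1) = 13 ✓
  (2) y = 2, target 2 ✓ (second branch holds)
  (3) 2 > -5 ✓
  (4) x = 4, target 4 ✓ (first branch holds)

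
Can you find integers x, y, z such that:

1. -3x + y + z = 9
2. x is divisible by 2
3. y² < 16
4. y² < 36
Yes

Take x = 0, y = 0, z = 9. Substituting into each constraint:
  (1) -3(0) + 0 + 9 = 9 ✓
  (2) 0 = 2 × 0, remainder 0 ✓
  (3) y² = (0)² = 0, and 0 < 16 ✓
  (4) y² = (0)² = 0, and 0 < 36 ✓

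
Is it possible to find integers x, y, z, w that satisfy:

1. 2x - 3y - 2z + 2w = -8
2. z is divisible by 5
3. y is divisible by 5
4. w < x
Yes

Take x = -9, y = -10, z = 0, w = -10. Substituting into each constraint:
  (1) 2(-9) - 3(-10) - 2(0) + 2(-10) = -8 ✓
  (2) 0 = 5 × 0, remainder 0 ✓
  (3) -10 = 5 × -2, remainder 0 ✓
  (4) -10 < -9 ✓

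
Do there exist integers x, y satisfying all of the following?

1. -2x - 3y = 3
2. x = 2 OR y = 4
No

The full constraint system is jointly infeasible over the integers. Each constraint and what it forces:

  - -2x - 3y = 3: is a linear equation tying the variables together
  - x = 2 OR y = 4: forces a choice: either x = 2 or y = 4

Split on the disjunction (x = 2 OR y = 4):
  • If x = 2: with x = 2, every remaining term of the linear equation is divisible by 3, so the left side is ≡ 0 (mod 3); but the right side 7 ≡ 1 (mod 3). No integers can satisfy it.
  • If y = 4: with y = 4, every remaining term of the linear equation is divisible by 2, so the left side is ≡ 0 (mod 2); but the right side 15 ≡ 1 (mod 2). No integers can satisfy it.
Both branches are infeasible, so the system has no integer solution.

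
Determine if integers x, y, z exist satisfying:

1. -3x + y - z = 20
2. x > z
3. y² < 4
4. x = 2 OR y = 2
Yes

Take x = 2, y = 1, z = -25. Substituting into each constraint:
  (1) -3(2) + 1 + 25 = 20 ✓
  (2) 2 > -25 ✓
  (3) y² = (1)² = 1, and 1 < 4 ✓
  (4) x = 2, target 2 ✓ (first branch holds)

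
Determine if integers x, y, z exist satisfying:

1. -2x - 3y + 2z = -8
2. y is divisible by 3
Yes

Take x = 0, y = 0, z = -4. Substituting into each constraint:
  (1) -2(0) - 3(0) + 2(-4) = -8 ✓
  (2) 0 = 3 × 0, remainder 0 ✓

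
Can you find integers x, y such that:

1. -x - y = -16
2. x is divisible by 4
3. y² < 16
Yes

Take x = 16, y = 0. Substituting into each constraint:
  (1) (-16) + 0 = -16 ✓
  (2) 16 = 4 × 4, remainder 0 ✓
  (3) y² = (0)² = 0, and 0 < 16 ✓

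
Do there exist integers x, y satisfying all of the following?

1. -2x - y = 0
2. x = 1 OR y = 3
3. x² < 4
Yes

Take x = 1, y = -2. Substituting into each constraint:
  (1) -2(1) + 2 = 0 ✓
  (2) x = 1, target 1 ✓ (first branch holds)
  (3) x² = (1)² = 1, and 1 < 4 ✓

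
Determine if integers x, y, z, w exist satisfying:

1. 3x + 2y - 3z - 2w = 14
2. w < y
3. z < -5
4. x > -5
Yes

Take x = -2, y = 1, z = -6, w = 0. Substituting into each constraint:
  (1) 3(-2) + 2(1) - 3(-6) - 2(0) = 14 ✓
  (2) 0 < 1 ✓
  (3) -6 < -5 ✓
  (4) -2 > -5 ✓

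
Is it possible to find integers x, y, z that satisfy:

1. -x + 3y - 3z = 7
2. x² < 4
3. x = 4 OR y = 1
Yes

Take x = -1, y = 1, z = -1. Substituting into each constraint:
  (1) 1 + 3(1) - 3(-1) = 7 ✓
  (2) x² = (-1)² = 1, and 1 < 4 ✓
  (3) y = 1, target 1 ✓ (second branch holds)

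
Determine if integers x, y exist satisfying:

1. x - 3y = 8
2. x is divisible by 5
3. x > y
Yes

Take x = 5, y = -1. Substituting into each constraint:
  (1) 5 - 3(-1) = 8 ✓
  (2) 5 = 5 × 1, remainder 0 ✓
  (3) 5 > -1 ✓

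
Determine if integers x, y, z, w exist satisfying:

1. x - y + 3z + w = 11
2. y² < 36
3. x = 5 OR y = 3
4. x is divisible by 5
Yes

Take x = 5, y = 0, z = 0, w = 6. Substituting into each constraint:
  (1) 5 + 0 + 3(0) + 6 = 11 ✓
  (2) y² = (0)² = 0, and 0 < 36 ✓
  (3) x = 5, target 5 ✓ (first branch holds)
  (4) 5 = 5 × 1, remainder 0 ✓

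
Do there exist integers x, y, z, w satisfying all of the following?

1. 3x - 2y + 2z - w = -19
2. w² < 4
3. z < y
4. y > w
Yes

Take x = -5, y = 1, z = -1, w = 0. Substituting into each constraint:
  (1) 3(-5) - 2(1) + 2(-1) + 0 = -19 ✓
  (2) w² = (0)² = 0, and 0 < 4 ✓
  (3) -1 < 1 ✓
  (4) 1 > 0 ✓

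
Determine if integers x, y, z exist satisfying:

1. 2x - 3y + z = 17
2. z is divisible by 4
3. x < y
Yes

Take x = 0, y = 1, z = 20. Substituting into each constraint:
  (1) 2(0) - 3(1) + 20 = 17 ✓
  (2) 20 = 4 × 5, remainder 0 ✓
  (3) 0 < 1 ✓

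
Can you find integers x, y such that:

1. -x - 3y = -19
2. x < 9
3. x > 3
Yes

Take x = 4, y = 5. Substituting into each constraint:
  (1) (-4) - 3(5) = -19 ✓
  (2) 4 < 9 ✓
  (3) 4 > 3 ✓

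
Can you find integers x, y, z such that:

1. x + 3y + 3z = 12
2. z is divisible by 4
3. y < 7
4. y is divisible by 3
Yes

Take x = 12, y = 0, z = 0. Substituting into each constraint:
  (1) 12 + 3(0) + 3(0) = 12 ✓
  (2) 0 = 4 × 0, remainder 0 ✓
  (3) 0 < 7 ✓
  (4) 0 = 3 × 0, remainder 0 ✓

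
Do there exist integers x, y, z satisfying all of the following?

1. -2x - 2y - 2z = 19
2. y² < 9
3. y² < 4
No

Even the single constraint (-2x - 2y - 2z = 19) is infeasible over the integers.

  - -2x - 2y - 2z = 19: every term on the left is divisible by 2, so the LHS ≡ 0 (mod 2), but the RHS 19 is not — no integer solution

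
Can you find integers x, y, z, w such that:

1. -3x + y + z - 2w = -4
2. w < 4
Yes

Take x = 0, y = -4, z = 0, w = 0. Substituting into each constraint:
  (1) -3(0) + (-4) + 0 - 2(0) = -4 ✓
  (2) 0 < 4 ✓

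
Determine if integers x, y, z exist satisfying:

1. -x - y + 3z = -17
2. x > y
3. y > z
Yes

Take x = 3, y = 2, z = -4. Substituting into each constraint:
  (1) (-3) + (-2) + 3(-4) = -17 ✓
  (2) 3 > 2 ✓
  (3) 2 > -4 ✓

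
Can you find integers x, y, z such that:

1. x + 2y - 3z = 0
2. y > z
Yes

Take x = -2, y = 1, z = 0. Substituting into each constraint:
  (1) (-2) + 2(1) - 3(0) = 0 ✓
  (2) 1 > 0 ✓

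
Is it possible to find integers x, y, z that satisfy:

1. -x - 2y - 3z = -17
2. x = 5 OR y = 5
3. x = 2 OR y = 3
Yes

Take x = 5, y = 3, z = 2. Substituting into each constraint:
  (1) (-5) - 2(3) - 3(2) = -17 ✓
  (2) x = 5, target 5 ✓ (first branch holds)
  (3) y = 3, target 3 ✓ (second branch holds)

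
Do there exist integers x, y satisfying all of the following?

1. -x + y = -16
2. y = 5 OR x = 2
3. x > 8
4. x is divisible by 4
No

The full constraint system is jointly infeasible over the integers. Each constraint and what it forces:

  - -x + y = -16: is a linear equation tying the variables together
  - y = 5 OR x = 2: forces a choice: either y = 5 or x = 2
  - x > 8: bounds one variable relative to a constant
  - x is divisible by 4: restricts x to multiples of 4

Split on the disjunction (y = 5 OR x = 2):
  • If y = 5: with y = 5, writing x = 4x', every remaining term of the linear equation is divisible by 4, so the left side is ≡ 0 (mod 4); but the right side -21 ≡ 3 (mod 4). No integers can satisfy it.
  • If x = 2: this contradicts the divisibility constraint — 2 is not a multiple of 4.
Both branches are infeasible, so the system has no integer solution.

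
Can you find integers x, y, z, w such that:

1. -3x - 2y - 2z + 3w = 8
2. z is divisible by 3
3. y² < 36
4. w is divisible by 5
Yes

Take x = 0, y = -4, z = 0, w = 0. Substituting into each constraint:
  (1) -3(0) - 2(-4) - 2(0) + 3(0) = 8 ✓
  (2) 0 = 3 × 0, remainder 0 ✓
  (3) y² = (-4)² = 16, and 16 < 36 ✓
  (4) 0 = 5 × 0, remainder 0 ✓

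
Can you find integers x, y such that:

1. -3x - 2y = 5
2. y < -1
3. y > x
No

The full constraint system is jointly infeasible over the integers. Each constraint and what it forces:

  - -3x - 2y = 5: is a linear equation tying the variables together
  - y < -1: bounds one variable relative to a constant
  - y > x: bounds one variable relative to another variable

Propagating the comparison: x < y and y ≤ -2 give x ≤ -3. Range argument: with x ∈ [−∞, -3], y ∈ [−∞, -2], the left side of the equation is at least 13, but the right side is 5 < 13. No integer solution exists.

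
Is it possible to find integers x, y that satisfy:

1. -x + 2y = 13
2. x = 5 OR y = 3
Yes

Take x = -7, y = 3. Substituting into each constraint:
  (1) 7 + 2(3) = 13 ✓
  (2) y = 3, target 3 ✓ (second branch holds)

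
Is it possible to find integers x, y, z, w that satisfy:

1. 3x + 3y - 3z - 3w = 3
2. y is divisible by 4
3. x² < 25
Yes

Take x = 0, y = 0, z = -1, w = 0. Substituting into each constraint:
  (1) 3(0) + 3(0) - 3(-1) - 3(0) = 3 ✓
  (2) 0 = 4 × 0, remainder 0 ✓
  (3) x² = (0)² = 0, and 0 < 25 ✓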